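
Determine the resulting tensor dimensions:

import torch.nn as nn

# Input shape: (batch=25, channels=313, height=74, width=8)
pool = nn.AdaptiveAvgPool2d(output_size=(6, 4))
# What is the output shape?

Input shape: (25, 313, 74, 8)
Output shape: (25, 313, 6, 4)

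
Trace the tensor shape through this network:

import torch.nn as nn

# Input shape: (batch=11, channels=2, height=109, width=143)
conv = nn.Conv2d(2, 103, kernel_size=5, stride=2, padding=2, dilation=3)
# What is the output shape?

Input shape: (11, 2, 109, 143)
Output shape: (11, 103, 51, 68)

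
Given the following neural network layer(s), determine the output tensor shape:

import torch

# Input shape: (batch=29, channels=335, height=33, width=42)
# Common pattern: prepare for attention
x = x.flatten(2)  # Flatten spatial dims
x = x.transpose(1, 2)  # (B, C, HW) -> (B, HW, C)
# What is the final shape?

Input shape: (29, 335, 33, 42)
  -> after flatten(2): (29, 335, 1386)
Output shape: (29, 1386, 335)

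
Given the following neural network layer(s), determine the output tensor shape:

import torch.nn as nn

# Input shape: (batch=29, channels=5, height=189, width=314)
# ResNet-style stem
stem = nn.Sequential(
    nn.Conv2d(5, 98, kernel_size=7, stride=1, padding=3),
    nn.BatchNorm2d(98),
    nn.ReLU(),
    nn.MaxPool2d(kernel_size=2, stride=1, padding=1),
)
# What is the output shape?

Input shape: (29, 5, 189, 314)
  -> after Conv2d 7x7 stride=1: (29, 98, 189, 314)
Output shape: (29, 98, 190, 315)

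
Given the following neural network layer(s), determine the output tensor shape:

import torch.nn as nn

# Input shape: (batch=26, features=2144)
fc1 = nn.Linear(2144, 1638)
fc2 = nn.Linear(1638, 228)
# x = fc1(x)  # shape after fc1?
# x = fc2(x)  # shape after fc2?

Input shape: (26, 2144)
  -> after fc1: (26, 1638)
Output shape: (26, 228)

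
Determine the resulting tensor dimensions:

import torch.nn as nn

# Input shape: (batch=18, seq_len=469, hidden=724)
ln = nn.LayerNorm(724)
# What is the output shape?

Input shape: (18, 469, 724)
Output shape: (18, 469, 724)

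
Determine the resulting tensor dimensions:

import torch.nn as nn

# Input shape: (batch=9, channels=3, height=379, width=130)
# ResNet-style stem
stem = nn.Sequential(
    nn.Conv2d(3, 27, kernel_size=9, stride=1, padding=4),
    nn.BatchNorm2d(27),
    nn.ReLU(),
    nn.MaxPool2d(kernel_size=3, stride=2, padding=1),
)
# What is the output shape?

Input shape: (9, 3, 379, 130)
  -> after Conv2d 9x9 stride=1: (9, 27, 379, 130)
Output shape: (9, 27, 190, 65)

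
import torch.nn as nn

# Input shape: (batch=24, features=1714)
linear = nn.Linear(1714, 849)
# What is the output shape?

Input shape: (24, 1714)
Output shape: (24, 849)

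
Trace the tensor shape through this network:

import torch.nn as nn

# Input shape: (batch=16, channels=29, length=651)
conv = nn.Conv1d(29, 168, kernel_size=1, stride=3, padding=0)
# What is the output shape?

Input shape: (16, 29, 651)
Output shape: (16, 168, 217)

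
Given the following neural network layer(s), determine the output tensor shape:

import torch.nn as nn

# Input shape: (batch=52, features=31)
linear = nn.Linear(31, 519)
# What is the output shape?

Input shape: (52, 31)
Output shape: (52, 519)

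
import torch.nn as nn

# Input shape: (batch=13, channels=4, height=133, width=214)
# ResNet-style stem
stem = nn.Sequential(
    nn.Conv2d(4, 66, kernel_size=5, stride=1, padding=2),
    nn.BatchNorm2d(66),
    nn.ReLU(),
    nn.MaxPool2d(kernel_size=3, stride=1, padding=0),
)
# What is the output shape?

Input shape: (13, 4, 133, 214)
  -> after Conv2d 5x5 stride=1: (13, 66, 133, 214)
Output shape: (13, 66, 131, 212)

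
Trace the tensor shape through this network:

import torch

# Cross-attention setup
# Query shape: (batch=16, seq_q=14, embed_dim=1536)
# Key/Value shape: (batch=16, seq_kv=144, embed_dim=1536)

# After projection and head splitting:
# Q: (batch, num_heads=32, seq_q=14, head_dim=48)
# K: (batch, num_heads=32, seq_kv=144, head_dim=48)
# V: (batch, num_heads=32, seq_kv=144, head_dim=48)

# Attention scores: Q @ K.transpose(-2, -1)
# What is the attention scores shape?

Input shape: (16, 14, 1536)
Output shape: (16, 32, 14, 144)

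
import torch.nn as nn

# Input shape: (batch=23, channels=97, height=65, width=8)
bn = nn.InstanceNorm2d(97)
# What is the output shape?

Input shape: (23, 97, 65, 8)
Output shape: (23, 97, 65, 8)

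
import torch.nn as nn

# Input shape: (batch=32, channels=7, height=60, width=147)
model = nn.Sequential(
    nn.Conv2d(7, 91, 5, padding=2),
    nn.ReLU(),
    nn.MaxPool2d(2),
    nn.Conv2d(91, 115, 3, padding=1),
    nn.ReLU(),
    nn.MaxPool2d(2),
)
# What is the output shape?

Input shape: (32, 7, 60, 147)
  -> after first Conv2d: (32, 91, 60, 147)
  -> after first MaxPool2d: (32, 91, 30, 73)
  -> after second Conv2d: (32, 115, 30, 73)
Output shape: (32, 115, 15, 36)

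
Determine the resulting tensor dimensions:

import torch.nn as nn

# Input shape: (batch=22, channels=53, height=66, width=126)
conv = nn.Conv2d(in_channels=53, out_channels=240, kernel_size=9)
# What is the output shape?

Input shape: (22, 53, 66, 126)
Output shape: (22, 240, 58, 118)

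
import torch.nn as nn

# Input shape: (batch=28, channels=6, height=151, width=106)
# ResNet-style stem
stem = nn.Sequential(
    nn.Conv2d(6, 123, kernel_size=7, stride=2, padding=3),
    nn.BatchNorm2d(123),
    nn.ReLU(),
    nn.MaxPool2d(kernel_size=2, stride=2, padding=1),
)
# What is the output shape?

Input shape: (28, 6, 151, 106)
  -> after Conv2d 7x7 stride=2: (28, 123, 76, 53)
Output shape: (28, 123, 39, 27)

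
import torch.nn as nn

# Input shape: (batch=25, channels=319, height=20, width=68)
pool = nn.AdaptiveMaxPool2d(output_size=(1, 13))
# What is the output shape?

Input shape: (25, 319, 20, 68)
Output shape: (25, 319, 1, 13)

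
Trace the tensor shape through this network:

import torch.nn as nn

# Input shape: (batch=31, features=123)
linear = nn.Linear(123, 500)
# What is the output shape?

Input shape: (31, 123)
Output shape: (31, 500)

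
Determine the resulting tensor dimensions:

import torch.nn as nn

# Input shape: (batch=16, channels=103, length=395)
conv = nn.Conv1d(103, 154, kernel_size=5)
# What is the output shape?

Input shape: (16, 103, 395)
Output shape: (16, 154, 391)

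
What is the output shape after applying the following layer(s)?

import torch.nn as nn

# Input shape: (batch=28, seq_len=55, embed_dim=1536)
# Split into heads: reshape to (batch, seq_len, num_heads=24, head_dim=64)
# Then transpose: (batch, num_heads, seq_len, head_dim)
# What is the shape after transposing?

Input shape: (28, 55, 1536)
  -> after reshape: (28, 55, 24, 64)
Output shape: (28, 24, 55, 64)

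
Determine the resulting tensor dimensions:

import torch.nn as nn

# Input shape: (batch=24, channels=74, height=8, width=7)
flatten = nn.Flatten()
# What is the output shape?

Input shape: (24, 74, 8, 7)
Output shape: (24, 4144)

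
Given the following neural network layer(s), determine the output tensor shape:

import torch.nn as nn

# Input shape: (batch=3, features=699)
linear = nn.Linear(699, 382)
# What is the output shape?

Input shape: (3, 699)
Output shape: (3, 382)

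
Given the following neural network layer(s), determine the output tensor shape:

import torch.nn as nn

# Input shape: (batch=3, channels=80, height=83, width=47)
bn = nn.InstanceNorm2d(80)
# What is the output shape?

Input shape: (3, 80, 83, 47)
Output shape: (3, 80, 83, 47)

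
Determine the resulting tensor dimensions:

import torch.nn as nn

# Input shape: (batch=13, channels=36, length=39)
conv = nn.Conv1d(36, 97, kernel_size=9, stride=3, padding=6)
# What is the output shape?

Input shape: (13, 36, 39)
Output shape: (13, 97, 15)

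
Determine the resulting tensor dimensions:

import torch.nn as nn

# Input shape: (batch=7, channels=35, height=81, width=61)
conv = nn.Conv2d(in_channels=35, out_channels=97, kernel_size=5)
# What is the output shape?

Input shape: (7, 35, 81, 61)
Output shape: (7, 97, 77, 57)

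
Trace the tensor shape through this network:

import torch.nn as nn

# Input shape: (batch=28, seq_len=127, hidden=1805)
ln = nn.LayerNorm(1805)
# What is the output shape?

Input shape: (28, 127, 1805)
Output shape: (28, 127, 1805)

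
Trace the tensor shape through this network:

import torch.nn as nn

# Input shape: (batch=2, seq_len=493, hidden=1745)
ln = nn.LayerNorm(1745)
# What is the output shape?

Input shape: (2, 493, 1745)
Output shape: (2, 493, 1745)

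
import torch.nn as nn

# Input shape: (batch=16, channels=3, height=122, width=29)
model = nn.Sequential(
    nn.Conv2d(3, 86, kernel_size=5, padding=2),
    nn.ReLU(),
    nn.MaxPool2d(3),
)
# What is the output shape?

Input shape: (16, 3, 122, 29)
  -> after Conv2d: (16, 86, 122, 29)
  -> after ReLU: (16, 86, 122, 29)
Output shape: (16, 86, 40, 9)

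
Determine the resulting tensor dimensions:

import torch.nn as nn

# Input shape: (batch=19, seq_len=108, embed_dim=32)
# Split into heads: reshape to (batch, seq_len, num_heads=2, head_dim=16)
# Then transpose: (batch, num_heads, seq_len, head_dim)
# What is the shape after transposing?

Input shape: (19, 108, 32)
  -> after reshape: (19, 108, 2, 16)
Output shape: (19, 2, 108, 16)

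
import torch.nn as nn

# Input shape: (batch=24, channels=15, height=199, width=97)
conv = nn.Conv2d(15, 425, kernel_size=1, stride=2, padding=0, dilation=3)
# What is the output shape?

Input shape: (24, 15, 199, 97)
Output shape: (24, 425, 100, 49)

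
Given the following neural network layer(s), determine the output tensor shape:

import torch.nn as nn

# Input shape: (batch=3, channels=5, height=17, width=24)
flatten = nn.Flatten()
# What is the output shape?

Input shape: (3, 5, 17, 24)
Output shape: (3, 2040)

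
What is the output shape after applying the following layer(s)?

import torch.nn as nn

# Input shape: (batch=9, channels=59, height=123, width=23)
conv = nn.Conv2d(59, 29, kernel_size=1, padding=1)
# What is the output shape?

Input shape: (9, 59, 123, 23)
Output shape: (9, 29, 125, 25)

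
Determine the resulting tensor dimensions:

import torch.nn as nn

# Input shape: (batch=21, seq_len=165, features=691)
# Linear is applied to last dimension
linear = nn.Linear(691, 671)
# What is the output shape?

Input shape: (21, 165, 691)
Output shape: (21, 165, 671)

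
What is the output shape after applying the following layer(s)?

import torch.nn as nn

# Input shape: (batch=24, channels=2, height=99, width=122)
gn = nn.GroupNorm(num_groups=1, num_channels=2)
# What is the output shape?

Input shape: (24, 2, 99, 122)
Output shape: (24, 2, 99, 122)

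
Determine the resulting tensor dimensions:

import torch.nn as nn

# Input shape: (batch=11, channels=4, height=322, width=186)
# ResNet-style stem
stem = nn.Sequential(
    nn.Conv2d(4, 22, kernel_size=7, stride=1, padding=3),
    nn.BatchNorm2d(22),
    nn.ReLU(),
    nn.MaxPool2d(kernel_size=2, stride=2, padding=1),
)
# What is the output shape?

Input shape: (11, 4, 322, 186)
  -> after Conv2d 7x7 stride=1: (11, 22, 322, 186)
Output shape: (11, 22, 162, 94)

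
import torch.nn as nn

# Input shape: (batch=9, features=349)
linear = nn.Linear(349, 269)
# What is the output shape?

Input shape: (9, 349)
Output shape: (9, 269)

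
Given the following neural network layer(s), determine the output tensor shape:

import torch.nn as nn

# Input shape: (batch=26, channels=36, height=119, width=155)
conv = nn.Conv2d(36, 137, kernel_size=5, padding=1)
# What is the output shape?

Input shape: (26, 36, 119, 155)
Output shape: (26, 137, 117, 153)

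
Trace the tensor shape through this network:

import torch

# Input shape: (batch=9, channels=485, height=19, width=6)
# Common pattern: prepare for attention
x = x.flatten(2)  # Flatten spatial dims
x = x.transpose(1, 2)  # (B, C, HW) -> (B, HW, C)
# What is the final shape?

Input shape: (9, 485, 19, 6)
  -> after flatten(2): (9, 485, 114)
Output shape: (9, 114, 485)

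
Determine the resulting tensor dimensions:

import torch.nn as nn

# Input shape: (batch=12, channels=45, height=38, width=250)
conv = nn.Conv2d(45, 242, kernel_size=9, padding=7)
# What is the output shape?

Input shape: (12, 45, 38, 250)
Output shape: (12, 242, 44, 256)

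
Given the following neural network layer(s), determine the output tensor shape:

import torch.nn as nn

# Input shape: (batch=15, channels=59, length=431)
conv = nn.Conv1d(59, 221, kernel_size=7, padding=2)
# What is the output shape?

Input shape: (15, 59, 431)
Output shape: (15, 221, 429)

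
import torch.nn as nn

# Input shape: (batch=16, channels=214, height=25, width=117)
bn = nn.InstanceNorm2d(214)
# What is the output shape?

Input shape: (16, 214, 25, 117)
Output shape: (16, 214, 25, 117)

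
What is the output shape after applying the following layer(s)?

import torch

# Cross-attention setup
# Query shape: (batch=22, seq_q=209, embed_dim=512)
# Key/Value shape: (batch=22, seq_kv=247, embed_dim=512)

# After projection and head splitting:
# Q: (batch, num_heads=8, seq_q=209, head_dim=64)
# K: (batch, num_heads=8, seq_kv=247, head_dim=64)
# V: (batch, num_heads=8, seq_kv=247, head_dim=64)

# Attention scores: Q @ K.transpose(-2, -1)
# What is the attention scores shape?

Input shape: (22, 209, 512)
Output shape: (22, 8, 209, 247)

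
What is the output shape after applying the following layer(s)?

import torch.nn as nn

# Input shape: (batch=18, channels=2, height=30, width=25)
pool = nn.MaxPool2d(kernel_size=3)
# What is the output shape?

Input shape: (18, 2, 30, 25)
Output shape: (18, 2, 10, 8)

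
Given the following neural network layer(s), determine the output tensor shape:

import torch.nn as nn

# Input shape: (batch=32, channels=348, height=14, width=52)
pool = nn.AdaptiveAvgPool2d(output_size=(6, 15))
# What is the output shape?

Input shape: (32, 348, 14, 52)
Output shape: (32, 348, 6, 15)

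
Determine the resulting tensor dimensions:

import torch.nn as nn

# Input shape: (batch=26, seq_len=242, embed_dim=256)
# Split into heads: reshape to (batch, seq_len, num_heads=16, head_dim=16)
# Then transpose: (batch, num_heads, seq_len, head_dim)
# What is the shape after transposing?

Input shape: (26, 242, 256)
  -> after reshape: (26, 242, 16, 16)
Output shape: (26, 16, 242, 16)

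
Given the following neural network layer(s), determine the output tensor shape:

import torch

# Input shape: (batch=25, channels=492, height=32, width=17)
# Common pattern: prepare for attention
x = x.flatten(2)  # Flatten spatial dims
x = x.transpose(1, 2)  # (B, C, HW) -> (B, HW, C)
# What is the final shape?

Input shape: (25, 492, 32, 17)
  -> after flatten(2): (25, 492, 544)
Output shape: (25, 544, 492)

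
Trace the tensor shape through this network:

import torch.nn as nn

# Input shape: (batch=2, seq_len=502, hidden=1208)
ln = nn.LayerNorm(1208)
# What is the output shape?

Input shape: (2, 502, 1208)
Output shape: (2, 502, 1208)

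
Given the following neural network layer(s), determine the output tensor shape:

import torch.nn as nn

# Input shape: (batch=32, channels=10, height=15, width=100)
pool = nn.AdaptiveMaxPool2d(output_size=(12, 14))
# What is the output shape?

Input shape: (32, 10, 15, 100)
Output shape: (32, 10, 12, 14)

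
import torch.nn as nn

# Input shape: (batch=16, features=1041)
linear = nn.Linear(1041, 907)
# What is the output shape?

Input shape: (16, 1041)
Output shape: (16, 907)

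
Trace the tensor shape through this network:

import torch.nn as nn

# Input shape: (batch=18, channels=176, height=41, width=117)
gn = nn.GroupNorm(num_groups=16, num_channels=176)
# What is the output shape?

Input shape: (18, 176, 41, 117)
Output shape: (18, 176, 41, 117)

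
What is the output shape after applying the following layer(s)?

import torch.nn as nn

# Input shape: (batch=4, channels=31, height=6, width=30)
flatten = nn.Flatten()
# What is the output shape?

Input shape: (4, 31, 6, 30)
Output shape: (4, 5580)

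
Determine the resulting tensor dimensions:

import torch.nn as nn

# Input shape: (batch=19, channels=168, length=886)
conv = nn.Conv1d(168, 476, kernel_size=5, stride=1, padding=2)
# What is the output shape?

Input shape: (19, 168, 886)
Output shape: (19, 476, 886)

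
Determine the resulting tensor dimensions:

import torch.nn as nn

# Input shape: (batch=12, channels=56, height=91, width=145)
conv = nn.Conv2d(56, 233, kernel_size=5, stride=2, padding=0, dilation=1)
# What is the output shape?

Input shape: (12, 56, 91, 145)
Output shape: (12, 233, 44, 71)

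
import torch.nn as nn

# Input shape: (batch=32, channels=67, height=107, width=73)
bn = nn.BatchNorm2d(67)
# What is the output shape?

Input shape: (32, 67, 107, 73)
Output shape: (32, 67, 107, 73)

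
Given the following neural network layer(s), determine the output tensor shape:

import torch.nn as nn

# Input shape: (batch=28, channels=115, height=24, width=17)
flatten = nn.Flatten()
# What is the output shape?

Input shape: (28, 115, 24, 17)
Output shape: (28, 46920)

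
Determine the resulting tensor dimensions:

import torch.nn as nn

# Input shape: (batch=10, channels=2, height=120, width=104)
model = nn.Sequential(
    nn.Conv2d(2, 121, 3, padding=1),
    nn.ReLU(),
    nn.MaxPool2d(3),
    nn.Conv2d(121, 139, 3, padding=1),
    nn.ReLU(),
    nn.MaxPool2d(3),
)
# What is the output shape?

Input shape: (10, 2, 120, 104)
  -> after first Conv2d: (10, 121, 120, 104)
  -> after first MaxPool2d: (10, 121, 40, 34)
  -> after second Conv2d: (10, 139, 40, 34)
Output shape: (10, 139, 13, 11)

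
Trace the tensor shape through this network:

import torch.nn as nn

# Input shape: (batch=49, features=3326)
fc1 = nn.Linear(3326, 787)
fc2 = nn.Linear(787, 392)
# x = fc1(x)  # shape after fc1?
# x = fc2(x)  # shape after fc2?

Input shape: (49, 3326)
  -> after fc1: (49, 787)
Output shape: (49, 392)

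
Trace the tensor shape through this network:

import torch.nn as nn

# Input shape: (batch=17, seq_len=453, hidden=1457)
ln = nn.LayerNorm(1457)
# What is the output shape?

Input shape: (17, 453, 1457)
Output shape: (17, 453, 1457)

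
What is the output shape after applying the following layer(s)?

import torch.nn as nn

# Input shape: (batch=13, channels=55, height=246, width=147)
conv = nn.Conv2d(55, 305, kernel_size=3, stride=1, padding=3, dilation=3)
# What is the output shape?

Input shape: (13, 55, 246, 147)
Output shape: (13, 305, 246, 147)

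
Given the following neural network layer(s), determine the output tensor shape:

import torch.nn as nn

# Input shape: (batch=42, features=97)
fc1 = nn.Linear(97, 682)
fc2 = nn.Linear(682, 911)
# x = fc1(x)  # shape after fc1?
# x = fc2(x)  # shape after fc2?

Input shape: (42, 97)
  -> after fc1: (42, 682)
Output shape: (42, 911)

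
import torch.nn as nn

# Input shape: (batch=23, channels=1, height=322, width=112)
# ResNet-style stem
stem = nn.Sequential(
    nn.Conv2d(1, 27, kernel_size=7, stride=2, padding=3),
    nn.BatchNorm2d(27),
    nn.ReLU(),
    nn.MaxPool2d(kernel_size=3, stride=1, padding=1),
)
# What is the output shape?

Input shape: (23, 1, 322, 112)
  -> after Conv2d 7x7 stride=2: (23, 27, 161, 56)
Output shape: (23, 27, 161, 56)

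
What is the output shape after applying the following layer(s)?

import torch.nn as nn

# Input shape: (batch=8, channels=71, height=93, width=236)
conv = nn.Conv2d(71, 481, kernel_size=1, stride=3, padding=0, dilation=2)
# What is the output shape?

Input shape: (8, 71, 93, 236)
Output shape: (8, 481, 31, 79)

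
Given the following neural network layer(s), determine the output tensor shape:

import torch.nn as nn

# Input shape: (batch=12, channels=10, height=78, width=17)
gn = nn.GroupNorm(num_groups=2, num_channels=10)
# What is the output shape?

Input shape: (12, 10, 78, 17)
Output shape: (12, 10, 78, 17)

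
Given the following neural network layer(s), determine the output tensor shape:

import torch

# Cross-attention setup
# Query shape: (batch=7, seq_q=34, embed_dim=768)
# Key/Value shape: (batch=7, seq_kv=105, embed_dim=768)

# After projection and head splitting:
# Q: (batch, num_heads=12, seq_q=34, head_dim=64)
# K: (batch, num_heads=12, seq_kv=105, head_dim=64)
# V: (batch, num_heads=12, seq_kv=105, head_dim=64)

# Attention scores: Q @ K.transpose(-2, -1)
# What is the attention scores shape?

Input shape: (7, 34, 768)
Output shape: (7, 12, 34, 105)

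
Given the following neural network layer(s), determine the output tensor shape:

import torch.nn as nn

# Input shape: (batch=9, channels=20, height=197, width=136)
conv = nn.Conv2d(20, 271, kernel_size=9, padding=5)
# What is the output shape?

Input shape: (9, 20, 197, 136)
Output shape: (9, 271, 199, 138)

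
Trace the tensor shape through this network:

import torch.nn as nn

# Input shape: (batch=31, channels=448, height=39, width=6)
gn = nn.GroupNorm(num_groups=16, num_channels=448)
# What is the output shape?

Input shape: (31, 448, 39, 6)
Output shape: (31, 448, 39, 6)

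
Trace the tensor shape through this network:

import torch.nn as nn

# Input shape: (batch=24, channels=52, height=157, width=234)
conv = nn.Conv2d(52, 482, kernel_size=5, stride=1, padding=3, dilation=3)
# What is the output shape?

Input shape: (24, 52, 157, 234)
Output shape: (24, 482, 151, 228)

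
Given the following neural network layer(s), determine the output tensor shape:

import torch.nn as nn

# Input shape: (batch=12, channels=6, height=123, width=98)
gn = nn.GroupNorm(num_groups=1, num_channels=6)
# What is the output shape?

Input shape: (12, 6, 123, 98)
Output shape: (12, 6, 123, 98)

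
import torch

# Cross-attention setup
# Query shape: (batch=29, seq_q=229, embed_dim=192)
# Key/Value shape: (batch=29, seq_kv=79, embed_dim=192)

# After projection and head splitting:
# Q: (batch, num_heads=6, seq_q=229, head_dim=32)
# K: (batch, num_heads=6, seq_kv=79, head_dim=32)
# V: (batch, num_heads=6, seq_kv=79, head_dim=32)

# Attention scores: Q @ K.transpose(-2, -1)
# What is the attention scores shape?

Input shape: (29, 229, 192)
Output shape: (29, 6, 229, 79)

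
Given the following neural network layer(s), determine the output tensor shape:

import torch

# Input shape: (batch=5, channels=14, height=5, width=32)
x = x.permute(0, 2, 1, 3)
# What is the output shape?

Input shape: (5, 14, 5, 32)
Output shape: (5, 5, 14, 32)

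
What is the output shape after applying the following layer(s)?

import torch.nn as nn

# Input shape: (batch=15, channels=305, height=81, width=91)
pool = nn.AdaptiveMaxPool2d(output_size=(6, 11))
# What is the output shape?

Input shape: (15, 305, 81, 91)
Output shape: (15, 305, 6, 11)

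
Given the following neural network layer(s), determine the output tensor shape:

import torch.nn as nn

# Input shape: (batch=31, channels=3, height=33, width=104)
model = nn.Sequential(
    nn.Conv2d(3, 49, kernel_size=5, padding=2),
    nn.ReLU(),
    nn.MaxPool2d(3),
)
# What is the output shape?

Input shape: (31, 3, 33, 104)
  -> after Conv2d: (31, 49, 33, 104)
  -> after ReLU: (31, 49, 33, 104)
Output shape: (31, 49, 11, 34)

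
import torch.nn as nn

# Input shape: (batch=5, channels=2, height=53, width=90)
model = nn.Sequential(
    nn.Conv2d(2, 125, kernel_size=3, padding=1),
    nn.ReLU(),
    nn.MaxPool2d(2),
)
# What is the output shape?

Input shape: (5, 2, 53, 90)
  -> after Conv2d: (5, 125, 53, 90)
  -> after ReLU: (5, 125, 53, 90)
Output shape: (5, 125, 26, 45)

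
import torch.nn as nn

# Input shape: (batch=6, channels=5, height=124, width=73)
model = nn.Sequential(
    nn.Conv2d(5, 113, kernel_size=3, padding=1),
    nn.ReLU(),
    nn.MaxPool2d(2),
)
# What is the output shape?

Input shape: (6, 5, 124, 73)
  -> after Conv2d: (6, 113, 124, 73)
  -> after ReLU: (6, 113, 124, 73)
Output shape: (6, 113, 62, 36)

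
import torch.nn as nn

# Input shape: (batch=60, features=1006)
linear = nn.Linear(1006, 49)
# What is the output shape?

Input shape: (60, 1006)
Output shape: (60, 49)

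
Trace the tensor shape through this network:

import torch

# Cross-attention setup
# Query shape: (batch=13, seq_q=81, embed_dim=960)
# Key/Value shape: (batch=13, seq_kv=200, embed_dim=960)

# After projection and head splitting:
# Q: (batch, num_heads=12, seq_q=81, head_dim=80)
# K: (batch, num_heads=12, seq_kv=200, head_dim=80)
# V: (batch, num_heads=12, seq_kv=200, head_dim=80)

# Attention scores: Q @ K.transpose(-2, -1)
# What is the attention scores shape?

Input shape: (13, 81, 960)
Output shape: (13, 12, 81, 200)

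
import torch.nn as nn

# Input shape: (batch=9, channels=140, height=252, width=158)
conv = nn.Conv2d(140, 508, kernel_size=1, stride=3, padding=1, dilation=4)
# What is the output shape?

Input shape: (9, 140, 252, 158)
Output shape: (9, 508, 85, 54)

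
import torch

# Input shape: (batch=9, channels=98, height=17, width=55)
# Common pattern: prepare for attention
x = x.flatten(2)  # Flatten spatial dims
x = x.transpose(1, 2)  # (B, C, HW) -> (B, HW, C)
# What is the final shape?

Input shape: (9, 98, 17, 55)
  -> after flatten(2): (9, 98, 935)
Output shape: (9, 935, 98)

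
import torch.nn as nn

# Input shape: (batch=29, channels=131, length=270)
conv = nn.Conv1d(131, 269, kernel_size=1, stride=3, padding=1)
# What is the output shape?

Input shape: (29, 131, 270)
Output shape: (29, 269, 91)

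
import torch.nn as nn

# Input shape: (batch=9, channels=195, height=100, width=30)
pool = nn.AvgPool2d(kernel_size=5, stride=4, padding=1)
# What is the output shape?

Input shape: (9, 195, 100, 30)
Output shape: (9, 195, 25, 7)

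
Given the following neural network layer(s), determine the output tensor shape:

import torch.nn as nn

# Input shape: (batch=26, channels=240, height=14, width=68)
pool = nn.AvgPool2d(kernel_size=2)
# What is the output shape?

Input shape: (26, 240, 14, 68)
Output shape: (26, 240, 7, 34)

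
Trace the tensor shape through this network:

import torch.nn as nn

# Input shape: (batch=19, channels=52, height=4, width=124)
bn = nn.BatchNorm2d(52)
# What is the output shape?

Input shape: (19, 52, 4, 124)
Output shape: (19, 52, 4, 124)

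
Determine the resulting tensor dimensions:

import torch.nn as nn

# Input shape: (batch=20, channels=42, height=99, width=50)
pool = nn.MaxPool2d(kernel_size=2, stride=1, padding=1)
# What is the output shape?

Input shape: (20, 42, 99, 50)
Output shape: (20, 42, 100, 51)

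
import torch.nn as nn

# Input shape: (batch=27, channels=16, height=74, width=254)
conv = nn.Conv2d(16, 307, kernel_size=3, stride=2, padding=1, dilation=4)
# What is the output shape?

Input shape: (27, 16, 74, 254)
Output shape: (27, 307, 34, 124)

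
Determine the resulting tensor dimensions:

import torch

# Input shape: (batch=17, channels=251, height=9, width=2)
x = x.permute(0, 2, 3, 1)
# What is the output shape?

Input shape: (17, 251, 9, 2)
Output shape: (17, 9, 2, 251)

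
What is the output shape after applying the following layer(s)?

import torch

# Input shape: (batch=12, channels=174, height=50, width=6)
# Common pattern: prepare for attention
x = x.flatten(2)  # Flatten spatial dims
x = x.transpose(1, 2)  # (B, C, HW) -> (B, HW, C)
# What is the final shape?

Input shape: (12, 174, 50, 6)
  -> after flatten(2): (12, 174, 300)
Output shape: (12, 300, 174)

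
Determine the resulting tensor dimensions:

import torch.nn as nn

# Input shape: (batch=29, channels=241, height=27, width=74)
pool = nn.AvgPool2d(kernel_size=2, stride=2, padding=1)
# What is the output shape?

Input shape: (29, 241, 27, 74)
Output shape: (29, 241, 14, 38)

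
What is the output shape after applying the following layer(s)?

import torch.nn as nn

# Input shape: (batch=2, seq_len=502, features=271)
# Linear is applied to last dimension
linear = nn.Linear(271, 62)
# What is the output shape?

Input shape: (2, 502, 271)
Output shape: (2, 502, 62)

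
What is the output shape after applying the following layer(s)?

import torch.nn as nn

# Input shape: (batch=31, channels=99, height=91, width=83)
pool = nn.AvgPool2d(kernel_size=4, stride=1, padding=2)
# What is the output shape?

Input shape: (31, 99, 91, 83)
Output shape: (31, 99, 92, 84)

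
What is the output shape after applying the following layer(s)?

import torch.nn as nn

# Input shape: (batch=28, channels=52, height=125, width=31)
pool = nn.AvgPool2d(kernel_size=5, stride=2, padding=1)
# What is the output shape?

Input shape: (28, 52, 125, 31)
Output shape: (28, 52, 62, 15)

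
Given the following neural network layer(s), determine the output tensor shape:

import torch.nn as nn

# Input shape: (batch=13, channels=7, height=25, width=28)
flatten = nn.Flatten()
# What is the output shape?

Input shape: (13, 7, 25, 28)
Output shape: (13, 4900)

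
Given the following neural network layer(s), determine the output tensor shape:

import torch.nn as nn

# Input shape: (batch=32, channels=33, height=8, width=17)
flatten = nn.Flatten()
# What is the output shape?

Input shape: (32, 33, 8, 17)
Output shape: (32, 4488)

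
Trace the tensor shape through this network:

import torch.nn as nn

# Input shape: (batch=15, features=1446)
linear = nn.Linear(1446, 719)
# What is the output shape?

Input shape: (15, 1446)
Output shape: (15, 719)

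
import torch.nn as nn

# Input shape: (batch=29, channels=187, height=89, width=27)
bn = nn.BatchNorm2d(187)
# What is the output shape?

Input shape: (29, 187, 89, 27)
Output shape: (29, 187, 89, 27)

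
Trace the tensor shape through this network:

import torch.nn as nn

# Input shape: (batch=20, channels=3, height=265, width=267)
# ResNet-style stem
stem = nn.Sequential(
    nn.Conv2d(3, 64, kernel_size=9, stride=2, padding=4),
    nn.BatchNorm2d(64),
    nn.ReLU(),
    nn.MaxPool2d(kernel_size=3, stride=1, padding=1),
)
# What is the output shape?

Input shape: (20, 3, 265, 267)
  -> after Conv2d 9x9 stride=2: (20, 64, 133, 134)
Output shape: (20, 64, 133, 134)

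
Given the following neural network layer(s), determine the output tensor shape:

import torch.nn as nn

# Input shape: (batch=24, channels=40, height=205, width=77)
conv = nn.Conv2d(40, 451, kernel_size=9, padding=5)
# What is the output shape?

Input shape: (24, 40, 205, 77)
Output shape: (24, 451, 207, 79)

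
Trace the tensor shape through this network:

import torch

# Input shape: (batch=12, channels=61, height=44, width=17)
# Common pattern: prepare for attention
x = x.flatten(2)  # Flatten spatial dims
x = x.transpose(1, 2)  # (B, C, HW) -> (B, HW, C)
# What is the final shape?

Input shape: (12, 61, 44, 17)
  -> after flatten(2): (12, 61, 748)
Output shape: (12, 748, 61)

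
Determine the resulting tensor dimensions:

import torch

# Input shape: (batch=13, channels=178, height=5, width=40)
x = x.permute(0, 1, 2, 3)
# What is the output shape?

Input shape: (13, 178, 5, 40)
Output shape: (13, 178, 5, 40)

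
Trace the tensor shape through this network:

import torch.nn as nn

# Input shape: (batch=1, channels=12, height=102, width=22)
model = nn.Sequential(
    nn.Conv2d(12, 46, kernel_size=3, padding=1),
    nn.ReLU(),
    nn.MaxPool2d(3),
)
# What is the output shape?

Input shape: (1, 12, 102, 22)
  -> after Conv2d: (1, 46, 102, 22)
  -> after ReLU: (1, 46, 102, 22)
Output shape: (1, 46, 34, 7)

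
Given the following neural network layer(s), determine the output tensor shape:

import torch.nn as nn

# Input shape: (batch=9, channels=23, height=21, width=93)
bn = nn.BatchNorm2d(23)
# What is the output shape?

Input shape: (9, 23, 21, 93)
Output shape: (9, 23, 21, 93)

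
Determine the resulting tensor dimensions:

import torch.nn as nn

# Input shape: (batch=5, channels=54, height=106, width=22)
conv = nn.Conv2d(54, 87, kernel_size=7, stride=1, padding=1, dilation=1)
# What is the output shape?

Input shape: (5, 54, 106, 22)
Output shape: (5, 87, 102, 18)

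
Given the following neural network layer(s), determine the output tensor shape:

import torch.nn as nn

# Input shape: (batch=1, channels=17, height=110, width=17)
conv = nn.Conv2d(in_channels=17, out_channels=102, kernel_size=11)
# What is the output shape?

Input shape: (1, 17, 110, 17)
Output shape: (1, 102, 100, 7)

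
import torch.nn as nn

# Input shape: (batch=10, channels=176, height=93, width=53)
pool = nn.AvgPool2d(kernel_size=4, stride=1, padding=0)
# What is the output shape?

Input shape: (10, 176, 93, 53)
Output shape: (10, 176, 90, 50)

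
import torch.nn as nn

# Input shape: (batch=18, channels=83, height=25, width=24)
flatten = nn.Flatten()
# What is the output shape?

Input shape: (18, 83, 25, 24)
Output shape: (18, 49800)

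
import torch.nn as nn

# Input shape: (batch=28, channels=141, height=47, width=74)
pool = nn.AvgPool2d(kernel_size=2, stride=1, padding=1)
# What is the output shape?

Input shape: (28, 141, 47, 74)
Output shape: (28, 141, 48, 75)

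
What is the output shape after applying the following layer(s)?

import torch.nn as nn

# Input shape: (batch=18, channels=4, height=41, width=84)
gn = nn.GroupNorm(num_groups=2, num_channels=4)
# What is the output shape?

Input shape: (18, 4, 41, 84)
Output shape: (18, 4, 41, 84)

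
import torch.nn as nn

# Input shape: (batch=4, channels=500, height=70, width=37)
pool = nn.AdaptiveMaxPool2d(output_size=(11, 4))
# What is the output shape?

Input shape: (4, 500, 70, 37)
Output shape: (4, 500, 11, 4)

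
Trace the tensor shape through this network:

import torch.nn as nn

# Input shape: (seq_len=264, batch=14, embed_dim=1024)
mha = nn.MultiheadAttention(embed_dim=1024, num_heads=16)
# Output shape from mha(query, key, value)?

Input shape: (264, 14, 1024)
Output shape: (264, 14, 1024)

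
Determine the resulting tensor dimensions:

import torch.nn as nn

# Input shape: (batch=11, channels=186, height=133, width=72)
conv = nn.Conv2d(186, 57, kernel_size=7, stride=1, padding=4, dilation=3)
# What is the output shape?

Input shape: (11, 186, 133, 72)
Output shape: (11, 57, 123, 62)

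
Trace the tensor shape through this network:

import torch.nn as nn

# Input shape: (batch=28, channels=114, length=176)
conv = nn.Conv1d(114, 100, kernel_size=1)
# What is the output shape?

Input shape: (28, 114, 176)
Output shape: (28, 100, 176)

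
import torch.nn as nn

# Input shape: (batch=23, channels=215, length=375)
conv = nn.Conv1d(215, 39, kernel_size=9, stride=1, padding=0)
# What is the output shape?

Input shape: (23, 215, 375)
Output shape: (23, 39, 367)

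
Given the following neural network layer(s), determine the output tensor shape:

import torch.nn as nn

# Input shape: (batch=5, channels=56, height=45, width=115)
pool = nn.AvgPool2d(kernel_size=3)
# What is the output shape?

Input shape: (5, 56, 45, 115)
Output shape: (5, 56, 15, 38)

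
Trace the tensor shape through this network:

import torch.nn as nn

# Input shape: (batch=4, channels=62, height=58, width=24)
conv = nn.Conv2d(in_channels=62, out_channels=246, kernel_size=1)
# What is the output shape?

Input shape: (4, 62, 58, 24)
Output shape: (4, 246, 58, 24)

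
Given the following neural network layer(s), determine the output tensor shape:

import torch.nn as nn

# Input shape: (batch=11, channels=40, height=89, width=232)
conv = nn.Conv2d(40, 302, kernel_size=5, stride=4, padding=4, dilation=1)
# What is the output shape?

Input shape: (11, 40, 89, 232)
Output shape: (11, 302, 24, 59)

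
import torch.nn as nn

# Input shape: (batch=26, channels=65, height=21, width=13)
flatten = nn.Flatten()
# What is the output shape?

Input shape: (26, 65, 21, 13)
Output shape: (26, 17745)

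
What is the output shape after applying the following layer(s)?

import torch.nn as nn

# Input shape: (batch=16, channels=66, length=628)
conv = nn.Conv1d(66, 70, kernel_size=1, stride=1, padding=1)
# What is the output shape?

Input shape: (16, 66, 628)
Output shape: (16, 70, 630)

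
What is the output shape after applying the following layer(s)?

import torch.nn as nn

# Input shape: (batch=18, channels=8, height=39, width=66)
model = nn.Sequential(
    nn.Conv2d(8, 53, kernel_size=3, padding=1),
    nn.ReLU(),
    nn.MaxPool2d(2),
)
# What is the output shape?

Input shape: (18, 8, 39, 66)
  -> after Conv2d: (18, 53, 39, 66)
  -> after ReLU: (18, 53, 39, 66)
Output shape: (18, 53, 19, 33)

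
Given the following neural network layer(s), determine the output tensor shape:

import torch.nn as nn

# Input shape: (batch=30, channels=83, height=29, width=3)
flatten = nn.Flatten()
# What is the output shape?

Input shape: (30, 83, 29, 3)
Output shape: (30, 7221)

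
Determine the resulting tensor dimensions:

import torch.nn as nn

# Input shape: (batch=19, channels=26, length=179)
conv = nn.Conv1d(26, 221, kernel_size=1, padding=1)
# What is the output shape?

Input shape: (19, 26, 179)
Output shape: (19, 221, 181)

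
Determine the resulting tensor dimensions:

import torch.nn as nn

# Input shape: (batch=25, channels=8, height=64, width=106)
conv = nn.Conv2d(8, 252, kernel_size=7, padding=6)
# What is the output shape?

Input shape: (25, 8, 64, 106)
Output shape: (25, 252, 70, 112)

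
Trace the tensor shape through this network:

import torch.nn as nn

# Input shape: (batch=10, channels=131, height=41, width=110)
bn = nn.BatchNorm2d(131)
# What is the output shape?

Input shape: (10, 131, 41, 110)
Output shape: (10, 131, 41, 110)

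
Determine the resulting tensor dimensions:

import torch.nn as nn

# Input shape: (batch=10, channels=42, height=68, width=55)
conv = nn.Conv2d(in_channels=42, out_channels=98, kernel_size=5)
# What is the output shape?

Input shape: (10, 42, 68, 55)
Output shape: (10, 98, 64, 51)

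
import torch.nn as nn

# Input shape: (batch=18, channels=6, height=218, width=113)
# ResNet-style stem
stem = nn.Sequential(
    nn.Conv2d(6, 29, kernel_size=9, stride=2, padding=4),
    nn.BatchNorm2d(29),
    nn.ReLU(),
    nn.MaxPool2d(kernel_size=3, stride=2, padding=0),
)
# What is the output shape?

Input shape: (18, 6, 218, 113)
  -> after Conv2d 9x9 stride=2: (18, 29, 109, 57)
Output shape: (18, 29, 54, 28)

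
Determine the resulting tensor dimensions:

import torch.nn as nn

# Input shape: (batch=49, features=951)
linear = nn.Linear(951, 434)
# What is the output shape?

Input shape: (49, 951)
Output shape: (49, 434)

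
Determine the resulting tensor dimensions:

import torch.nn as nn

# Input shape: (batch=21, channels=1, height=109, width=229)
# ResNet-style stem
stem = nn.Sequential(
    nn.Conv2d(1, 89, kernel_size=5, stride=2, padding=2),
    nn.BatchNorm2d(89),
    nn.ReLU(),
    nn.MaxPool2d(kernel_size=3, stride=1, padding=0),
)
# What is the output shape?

Input shape: (21, 1, 109, 229)
  -> after Conv2d 5x5 stride=2: (21, 89, 55, 115)
Output shape: (21, 89, 53, 113)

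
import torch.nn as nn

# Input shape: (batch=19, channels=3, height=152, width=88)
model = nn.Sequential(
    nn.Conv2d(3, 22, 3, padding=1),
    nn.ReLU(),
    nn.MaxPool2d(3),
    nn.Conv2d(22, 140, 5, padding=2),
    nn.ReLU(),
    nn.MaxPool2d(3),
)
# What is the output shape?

Input shape: (19, 3, 152, 88)
  -> after first Conv2d: (19, 22, 152, 88)
  -> after first MaxPool2d: (19, 22, 50, 29)
  -> after second Conv2d: (19, 140, 50, 29)
Output shape: (19, 140, 16, 9)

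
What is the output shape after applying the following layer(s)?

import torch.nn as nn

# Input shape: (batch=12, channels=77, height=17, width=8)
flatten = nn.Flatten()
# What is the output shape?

Input shape: (12, 77, 17, 8)
Output shape: (12, 10472)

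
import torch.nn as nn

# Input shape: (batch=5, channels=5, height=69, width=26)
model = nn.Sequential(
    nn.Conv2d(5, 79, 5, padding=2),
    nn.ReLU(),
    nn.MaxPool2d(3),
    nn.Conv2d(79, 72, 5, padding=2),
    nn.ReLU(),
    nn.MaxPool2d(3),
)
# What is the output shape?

Input shape: (5, 5, 69, 26)
  -> after first Conv2d: (5, 79, 69, 26)
  -> after first MaxPool2d: (5, 79, 23, 8)
  -> after second Conv2d: (5, 72, 23, 8)
Output shape: (5, 72, 7, 2)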